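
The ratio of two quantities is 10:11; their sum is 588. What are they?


Let A = 10k, B = 11k.
10k + 11k = 588
21k = 588 → k = 588/21 = 28
A = 10×28 = 280, B = 11×28 = 308
= A = 280, B = 308

A = 280, B = 308


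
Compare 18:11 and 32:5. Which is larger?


18/11 = 1.6364
32/5 = 6.4000
1.6364 < 6.4000, so 18:11 is less
= 32:5

32:5


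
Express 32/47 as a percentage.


Percentage = (part / whole) × 100
= (32 / 47) × 100
≈ 68.09%

68.09%


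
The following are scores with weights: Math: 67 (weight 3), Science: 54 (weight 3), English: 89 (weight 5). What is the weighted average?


Numerator = 67×3 + 54×3 + 89×5
= 201 + 162 + 445
= 808
Total weight = 11
Weighted avg = 808/11
= 73.45

73.45


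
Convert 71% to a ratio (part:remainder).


71% means 71 parts out of 100; remainder = 29
Part : remainder = 71:29
GCD = 1
= 71:29

71:29


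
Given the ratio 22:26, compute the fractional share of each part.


Total parts = 22 + 26 = 48
First part: 22/48 = 11/24
Second part: 26/48 = 13/24
= 11/24 and 13/24

11/24 and 13/24


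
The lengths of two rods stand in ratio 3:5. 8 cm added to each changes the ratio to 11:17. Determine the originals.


Let A = 3k, B = 5k.
(3k + 8) / (5k + 8) = 11/17
Cross-multiply: 17(3k + 8) = 11(5k + 8)
51k + 136 = 55k + 88
51k - 55k = 88 - 136
-4k = -48
k = -48/-4 = 12
A = 3×12 = 36, B = 5×12 = 60
= A = 36, B = 60

A = 36, B = 60


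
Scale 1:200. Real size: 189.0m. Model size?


Model size = real / scale
= 189.0 / 200
= 0.9450 m

0.9450 m


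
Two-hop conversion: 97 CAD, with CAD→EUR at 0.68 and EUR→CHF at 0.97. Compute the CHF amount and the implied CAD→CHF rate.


Step 1: 97 CAD × 0.68 = 65.96 EUR
Step 2: 65.96 EUR × 0.97 = 63.98 CHF
Implied rate CAD→CHF = 0.68 × 0.97 = 0.6596
= 63.98 CHF; implied rate 0.6596 CHF/CAD

63.98 CHF; implied rate 0.6596 CHF/CAD


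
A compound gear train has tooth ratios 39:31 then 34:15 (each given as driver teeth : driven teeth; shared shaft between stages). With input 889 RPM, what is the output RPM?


Stage 1: RPM_B = RPM_A × t_A/t_B = 889 × 39/31 = 34671/31 ≈ 1118.42
B and C share a shaft → RPM_C = RPM_B
Stage 2: RPM_D = RPM_C × t_C/t_D = RPM_A × (t_A×t_C)/(t_B×t_D)
Overall ratio = (39×34)/(31×15) = 1326/465
RPM_D = 889 × 1326/465 = 1178814/465
≈ 2535.08 RPM

2535.08 RPM


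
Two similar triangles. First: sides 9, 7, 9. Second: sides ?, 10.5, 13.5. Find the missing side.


Scale factor = 10.5/7 = 1.5
Missing side = 9 × 1.5
= 13.5

13.5


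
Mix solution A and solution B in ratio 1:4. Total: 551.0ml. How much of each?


Total parts = 1 + 4 = 5
solution A: 551.0 × 1/5 = 110.2ml
solution B: 551.0 × 4/5 = 440.8ml
= 110.2ml and 440.8ml

110.2ml and 440.8ml


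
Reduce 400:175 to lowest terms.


GCD(400, 175) = 25
400/25 : 175/25
= 16:7

16:7


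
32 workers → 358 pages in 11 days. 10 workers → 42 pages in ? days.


Days ∝ work / workers, so d₂ = d₁ × (m₁/m₂) × (w₂/w₁)
Workers factor (inverse): 32/10 = 3.2000
Work factor (direct): 42/358 ≈ 0.1173
d₂ = 11 × 32/10 × 42/358 = (11 × 32 × 42) / (10 × 358) = 14784/3580
≈ 4.13 days

4.13 days


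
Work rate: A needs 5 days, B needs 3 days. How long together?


Rate of A = 1/5 per day
Rate of B = 1/3 per day
Combined rate = 1/5 + 1/3 = 8/15 ≈ 0.5333 per day
Days = 1 / combined rate = 15/8
≈ 1.88 days

1.88 days


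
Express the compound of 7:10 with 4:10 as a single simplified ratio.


Compound ratio = (7×4) : (10×10)
= 28:100
GCD = 4
= 7:25

7:25


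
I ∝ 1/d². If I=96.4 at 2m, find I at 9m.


I₁d₁² = I₂d₂²
I₂ = I₁ × (d₁/d₂)²
= 96.4 × (2/9)²
= 96.4 × 4/81
= 385.6/81
≈ 4.7605

4.7605


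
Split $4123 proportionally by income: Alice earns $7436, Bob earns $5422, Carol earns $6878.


Total income = 7436 + 5422 + 6878 = $19736
Alice: $4123 × 7436/19736 = $1553.44
Bob: $4123 × 5422/19736 = $1132.70
Carol: $4123 × 6878/19736 = $1436.87
= Alice: $1553.44, Bob: $1132.70, Carol: $1436.87

Alice: $1553.44, Bob: $1132.70, Carol: $1436.87


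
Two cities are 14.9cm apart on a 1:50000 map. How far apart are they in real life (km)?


Real distance = map distance × scale
= 14.9cm × 50000
= 745000 cm = 7450.0 m
= 7.450 km

7.450 km


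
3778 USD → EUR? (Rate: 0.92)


Amount × rate = 3778 × 0.92
= 3475.76 EUR

3475.76 EUR


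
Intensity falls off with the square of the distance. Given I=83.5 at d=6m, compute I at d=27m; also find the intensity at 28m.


I₁d₁² = I₂d₂²
I at 27m = 83.5 × (6/27)² = 83.5 × 36/729 = 3006/729 ≈ 4.1235
I at 28m = 83.5 × (6/28)² = 83.5 × 36/784 = 3006/784 ≈ 3.8342
= 4.1235 and 3.8342

4.1235 and 3.8342


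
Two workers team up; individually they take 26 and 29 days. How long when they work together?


Rate of A = 1/26 per day
Rate of B = 1/29 per day
Combined rate = 1/26 + 1/29 = 55/754 ≈ 0.0729 per day
Days = 1 / combined rate = 754/55
≈ 13.71 days

13.71 days


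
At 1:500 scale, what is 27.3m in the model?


Model size = real / scale
= 27.3 / 500
= 0.0546 m

0.0546 m


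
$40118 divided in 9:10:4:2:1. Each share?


Total parts = 9 + 10 + 4 + 2 + 1 = 26
Part 1: 40118 × 9/26 = 13887.00
Part 2: 40118 × 10/26 = 15430.00
Part 3: 40118 × 4/26 = 6172.00
Part 4: 40118 × 2/26 = 3086.00
Part 5: 40118 × 1/26 = 1543.00
= Part 1: $13887.00, Part 2: $15430.00, Part 3: $6172.00, Part 4: $3086.00, Part 5: $1543.00

Part 1: $13887.00, Part 2: $15430.00, Part 3: $6172.00, Part 4: $3086.00, Part 5: $1543.00


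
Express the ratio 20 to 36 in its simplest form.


GCD(20, 36) = 4
20/4 : 36/4
= 5:9

5:9


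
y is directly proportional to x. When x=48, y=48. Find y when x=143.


Direct proportion: y/x = constant
k = 48/48 = 1.0000
y₂ = k × 143 = 48 × 143 / 48 = 6864/48
= 143.00

143.00


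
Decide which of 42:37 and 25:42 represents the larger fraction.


42/37 = 1.1351
25/42 = 0.5952
1.1351 > 0.5952, so 42:37 is greater
= 42:37

42:37


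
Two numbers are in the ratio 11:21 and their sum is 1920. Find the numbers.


Let A = 11k, B = 21k.
11k + 21k = 1920
32k = 1920 → k = 1920/32 = 60
A = 11×60 = 660, B = 21×60 = 1260
= A = 660, B = 1260

A = 660, B = 1260


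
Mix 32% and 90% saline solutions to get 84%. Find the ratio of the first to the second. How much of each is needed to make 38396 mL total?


Let x parts of 32% mix with y parts of 90%.
32x + 90y = 84(x + y)
32x + 90y = 84x + 84y
x(32 - 84) = y(84 - 90)
x/y = (90 - 84)/(84 - 32) = 6/52
Simplify: 3:26
Total parts = 29; one part = 38396/29 = 1324.00 mL
32% solution: 3×1324.00 = 3972.00 mL
90% solution: 26×1324.00 = 34424.00 mL
= ratio 3:26; 3972.00 mL and 34424.00 mL

ratio 3:26; 3972.00 mL and 34424.00 mL


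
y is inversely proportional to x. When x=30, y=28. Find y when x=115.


Inverse proportion: x × y = constant
k = 30 × 28 = 840
y₂ = k / 115 = 840 / 115
= 7.30

7.30


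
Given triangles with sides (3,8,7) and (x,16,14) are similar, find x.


Scale factor = 16/8 = 2
Missing side = 3 × 2
= 6.0

6.0


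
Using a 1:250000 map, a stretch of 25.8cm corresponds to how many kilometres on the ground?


Real distance = map distance × scale
= 25.8cm × 250000
= 6450000 cm = 64500.0 m
= 64.500 km

64.500 km


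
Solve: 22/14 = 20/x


Cross multiply: 22 × x = 14 × 20
22x = 280
x = 280 / 22
= 12.73

12.73


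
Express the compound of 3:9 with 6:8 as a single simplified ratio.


Compound ratio = (3×6) : (9×8)
= 18:72
GCD = 18
= 1:4

1:4


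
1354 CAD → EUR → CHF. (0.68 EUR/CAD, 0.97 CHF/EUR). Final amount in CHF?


Step 1: 1354 CAD × 0.68 = 920.72 EUR
Step 2: 920.72 EUR × 0.97 = 893.10 CHF
Implied rate CAD→CHF = 0.68 × 0.97 = 0.6596
= 893.10 CHF

893.10 CHF


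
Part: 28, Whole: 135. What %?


Percentage = (part / whole) × 100
= (28 / 135) × 100
≈ 20.74%

20.74%


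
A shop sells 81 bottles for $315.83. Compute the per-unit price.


Unit rate = total / quantity
= 315.83 / 81
= $3.90 per unit

$3.90 per unit


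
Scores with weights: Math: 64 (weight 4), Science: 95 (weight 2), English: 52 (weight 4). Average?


Numerator = 64×4 + 95×2 + 52×4
= 256 + 190 + 208
= 654
Total weight = 10
Weighted avg = 654/10
= 65.40

65.40


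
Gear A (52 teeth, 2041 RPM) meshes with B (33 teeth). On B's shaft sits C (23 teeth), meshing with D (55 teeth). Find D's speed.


Stage 1: RPM_B = RPM_A × t_A/t_B = 2041 × 52/33 = 106132/33 ≈ 3216.12
B and C share a shaft → RPM_C = RPM_B
Stage 2: RPM_D = RPM_C × t_C/t_D = RPM_A × (t_A×t_C)/(t_B×t_D)
Overall ratio = (52×23)/(33×55) = 1196/1815
RPM_D = 2041 × 1196/1815 = 2441036/1815
≈ 1344.92 RPM

1344.92 RPM


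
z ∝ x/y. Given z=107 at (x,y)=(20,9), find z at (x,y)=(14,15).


z = k·x/y
Solve for k using the known point: k = z·y/x = 107×9/20 = 963/20 = 48.1500
Now evaluate at x=14, y=15:
z = k × 14 / 15 = (963 × 14) / (20 × 15) = 13482/300
= 44.9400

44.9400


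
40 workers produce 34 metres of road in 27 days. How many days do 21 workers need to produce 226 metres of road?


Days ∝ work / workers, so d₂ = d₁ × (m₁/m₂) × (w₂/w₁)
Workers factor (inverse): 40/21 ≈ 1.9048
Work factor (direct): 226/34 ≈ 6.6471
d₂ = 27 × 40/21 × 226/34 = (27 × 40 × 226) / (21 × 34) = 244080/714
≈ 341.85 days

341.85 days


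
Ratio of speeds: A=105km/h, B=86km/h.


Ratio = 105:86
GCD = 1
Simplified = 105:86
Time ratio (same distance) = 86:105
Speed ratio = 105:86

105:86


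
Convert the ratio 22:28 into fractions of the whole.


Total parts = 22 + 28 = 50
First part: 22/50 = 11/25
Second part: 28/50 = 14/25
= 11/25 and 14/25

11/25 and 14/25


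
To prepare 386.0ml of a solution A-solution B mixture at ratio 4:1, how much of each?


Total parts = 4 + 1 = 5
solution A: 386.0 × 4/5 = 308.8ml
solution B: 386.0 × 1/5 = 77.2ml
= 308.8ml and 77.2ml

308.8ml and 77.2ml


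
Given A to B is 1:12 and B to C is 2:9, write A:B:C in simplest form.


Match B: multiply A:B by 2 → 2:24
Multiply B:C by 12 → 24:108
Combined: 2:24:108
GCD = 2
= 1:12:54

1:12:54


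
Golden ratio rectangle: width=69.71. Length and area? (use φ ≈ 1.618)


φ = (1 + √5) / 2 ≈ 1.618
Length = width × φ = 69.71 × 1.618 = 112.79078
≈ 112.79
Area = width × length = 69.71 × 112.79078 = 7862.6452738 ≈ 7862.65
= Length: 112.79, Area: 7862.65

Length: 112.79, Area: 7862.65


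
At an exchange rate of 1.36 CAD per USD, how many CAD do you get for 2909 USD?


Amount × rate = 2909 × 1.36
= 3956.24 CAD

3956.24 CAD


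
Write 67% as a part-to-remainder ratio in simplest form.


67% means 67 parts out of 100; remainder = 33
Part : remainder = 67:33
GCD = 1
= 67:33

67:33


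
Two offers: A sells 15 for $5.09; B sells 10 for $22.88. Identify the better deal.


Deal A: $5.09/15 = $0.3393/unit
Deal B: $22.88/10 = $2.2880/unit
A is cheaper per unit
= Deal A

Deal A


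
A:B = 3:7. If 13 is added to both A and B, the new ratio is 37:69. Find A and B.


Let A = 3k, B = 7k.
(3k + 13) / (7k + 13) = 37/69
Cross-multiply: 69(3k + 13) = 37(7k + 13)
207k + 897 = 259k + 481
207k - 259k = 481 - 897
-52k = -416
k = -416/-52 = 8
A = 3×8 = 24, B = 7×8 = 56
= A = 24, B = 56

A = 24, B = 56


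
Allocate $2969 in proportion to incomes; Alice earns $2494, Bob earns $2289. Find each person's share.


Total income = 2494 + 2289 = $4783
Alice: $2969 × 2494/4783 = $1548.13
Bob: $2969 × 2289/4783 = $1420.87
= Alice: $1548.13, Bob: $1420.87

Alice: $1548.13, Bob: $1420.87


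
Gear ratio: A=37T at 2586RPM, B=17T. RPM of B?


Gear ratio = 37:17 = 37:17
RPM_B = RPM_A × (teeth_A / teeth_B)
= 2586 × (37/17)
= 5628.4 RPM

5628.4 RPM


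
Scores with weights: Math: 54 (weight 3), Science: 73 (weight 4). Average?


Numerator = 54×3 + 73×4
= 162 + 292
= 454
Total weight = 7
Weighted avg = 454/7
= 64.86

64.86


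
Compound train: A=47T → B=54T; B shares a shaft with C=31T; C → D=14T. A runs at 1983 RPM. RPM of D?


Stage 1: RPM_B = RPM_A × t_A/t_B = 1983 × 47/54 = 93201/54 ≈ 1725.94
B and C share a shaft → RPM_C = RPM_B
Stage 2: RPM_D = RPM_C × t_C/t_D = RPM_A × (t_A×t_C)/(t_B×t_D)
Overall ratio = (47×31)/(54×14) = 1457/756
RPM_D = 1983 × 1457/756 = 2889231/756
≈ 3821.73 RPM

3821.73 RPM


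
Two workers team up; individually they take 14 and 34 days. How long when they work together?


Rate of A = 1/14 per day
Rate of B = 1/34 per day
Combined rate = 1/14 + 1/34 = 48/476 ≈ 0.1008 per day
Days = 1 / combined rate = 476/48
≈ 9.92 days

9.92 days


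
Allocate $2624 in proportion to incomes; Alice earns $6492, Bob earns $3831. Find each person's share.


Total income = 6492 + 3831 = $10323
Alice: $2624 × 6492/10323 = $1650.20
Bob: $2624 × 3831/10323 = $973.80
= Alice: $1650.20, Bob: $973.80

Alice: $1650.20, Bob: $973.80


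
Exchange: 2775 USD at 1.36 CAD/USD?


Amount × rate = 2775 × 1.36
= 3774.00 CAD

3774.00 CAD


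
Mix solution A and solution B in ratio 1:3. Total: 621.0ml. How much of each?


Total parts = 1 + 3 = 4
solution A: 621.0 × 1/4 = 155.3ml
solution B: 621.0 × 3/4 = 465.8ml
= 155.3ml and 465.8ml

155.3ml and 465.8ml


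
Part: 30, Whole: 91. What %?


Percentage = (part / whole) × 100
= (30 / 91) × 100
≈ 32.97%

32.97%


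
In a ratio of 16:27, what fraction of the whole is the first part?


Total parts = 16 + 27 = 43
First part: 16/43 = 16/43
= 16/43

16/43


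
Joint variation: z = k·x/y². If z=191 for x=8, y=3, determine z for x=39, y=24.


z = k·x/y²
Solve for k using the known point: k = z·y²/x = 191×9/8 = 1719/8 = 214.8750
Now evaluate at x=39, y=24:
z = k × 39 / 576 = (1719 × 39) / (8 × 576) = 67041/4608
≈ 14.5488

14.5488


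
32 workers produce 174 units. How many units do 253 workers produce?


Direct proportion: y/x = constant
k = 174/32 = 5.4375
y₂ = k × 253 = 174 × 253 / 32 = 44022/32
≈ 1375.69

1375.69


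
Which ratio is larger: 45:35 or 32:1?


45/35 = 1.2857
32/1 = 32.0000
1.2857 < 32.0000, so 45:35 is less
= 32:1

32:1


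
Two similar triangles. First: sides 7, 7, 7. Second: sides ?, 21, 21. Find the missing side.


Scale factor = 21/7 = 3
Missing side = 7 × 3
= 21.0

21.0


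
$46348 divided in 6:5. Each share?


Total parts = 6 + 5 = 11
Part 1: 46348 × 6/11 = 25280.73
Part 2: 46348 × 5/11 = 21067.27
= Part 1: $25280.73, Part 2: $21067.27

Part 1: $25280.73, Part 2: $21067.27


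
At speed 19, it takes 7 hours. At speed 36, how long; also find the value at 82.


Inverse proportion: x × y = constant
k = 19 × 7 = 133
At x=36: k/36 = 3.69
At x=82: k/82 = 1.62
= 3.69 and 1.62

3.69 and 1.62


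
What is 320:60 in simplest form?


GCD(320, 60) = 20
320/20 : 60/20
= 16:3

16:3


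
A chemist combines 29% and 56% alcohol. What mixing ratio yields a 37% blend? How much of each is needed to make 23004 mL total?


Let x parts of 29% mix with y parts of 56%.
29x + 56y = 37(x + y)
29x + 56y = 37x + 37y
x(29 - 37) = y(37 - 56)
x/y = (56 - 37)/(37 - 29) = 19/8
Simplify: 19:8
Total parts = 27; one part = 23004/27 = 852.00 mL
29% solution: 19×852.00 = 16188.00 mL
56% solution: 8×852.00 = 6816.00 mL
= ratio 19:8; 16188.00 mL and 6816.00 mL

ratio 19:8; 16188.00 mL and 6816.00 mL


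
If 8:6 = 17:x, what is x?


Cross multiply: 8 × x = 6 × 17
8x = 102
x = 102 / 8
= 12.75

12.75


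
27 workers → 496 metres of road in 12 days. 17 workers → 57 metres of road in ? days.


Days ∝ work / workers, so d₂ = d₁ × (m₁/m₂) × (w₂/w₁)
Workers factor (inverse): 27/17 ≈ 1.5882
Work factor (direct): 57/496 ≈ 0.1149
d₂ = 12 × 27/17 × 57/496 = (12 × 27 × 57) / (17 × 496) = 18468/8432
≈ 2.19 days

2.19 days


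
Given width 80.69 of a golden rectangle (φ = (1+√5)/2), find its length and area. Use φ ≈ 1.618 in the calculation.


φ = (1 + √5) / 2 ≈ 1.618
Length = width × φ = 80.69 × 1.618 = 130.55642
≈ 130.56
Area = width × length = 80.69 × 130.55642 = 10534.5975298 ≈ 10534.60
= Length: 130.56, Area: 10534.60

Length: 130.56, Area: 10534.60


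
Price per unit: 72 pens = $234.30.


Unit rate = total / quantity
= 234.30 / 72
= $3.25 per unit

$3.25 per unit


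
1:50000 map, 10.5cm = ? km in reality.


Real distance = map distance × scale
= 10.5cm × 50000
= 525000 cm = 5250.0 m
= 5.250 km

5.250 km


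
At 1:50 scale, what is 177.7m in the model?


Model size = real / scale
= 177.7 / 50
= 3.5540 m

3.5540 m


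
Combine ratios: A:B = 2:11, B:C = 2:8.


Match B: multiply A:B by 2 → 4:22
Multiply B:C by 11 → 22:88
Combined: 4:22:88
GCD = 2
= 2:11:44

2:11:44


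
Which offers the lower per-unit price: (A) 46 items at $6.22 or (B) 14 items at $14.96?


Deal A: $6.22/46 = $0.1352/unit
Deal B: $14.96/14 = $1.0686/unit
A is cheaper per unit
= Deal A

Deal A


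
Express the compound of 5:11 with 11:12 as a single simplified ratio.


Compound ratio = (5×11) : (11×12)
= 55:132
GCD = 11
= 5:12

5:12


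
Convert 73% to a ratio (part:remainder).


73% means 73 parts out of 100; remainder = 27
Part : remainder = 73:27
GCD = 1
= 73:27

73:27


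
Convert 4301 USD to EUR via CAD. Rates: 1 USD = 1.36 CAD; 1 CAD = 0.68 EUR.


Step 1: 4301 USD × 1.36 = 5849.36 CAD
Step 2: 5849.36 CAD × 0.68 = 3977.56 EUR
Implied rate USD→EUR = 1.36 × 0.68 = 0.9248
= 3977.56 EUR

3977.56 EUR


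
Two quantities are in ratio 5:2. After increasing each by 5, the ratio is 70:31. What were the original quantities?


Let A = 5k, B = 2k.
(5k + 5) / (2k + 5) = 70/31
Cross-multiply: 31(5k + 5) = 70(2k + 5)
155k + 155 = 140k + 350
155k - 140k = 350 - 155
15k = 195
k = 195/15 = 13
A = 5×13 = 65, B = 2×13 = 26
= A = 65, B = 26

A = 65, B = 26


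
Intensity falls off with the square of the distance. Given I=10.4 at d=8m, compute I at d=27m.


I₁d₁² = I₂d₂²
I₂ = I₁ × (d₁/d₂)²
= 10.4 × (8/27)²
= 10.4 × 64/729
= 665.6/729
≈ 0.9130

0.9130


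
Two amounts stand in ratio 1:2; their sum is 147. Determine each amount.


Let A = 1k, B = 2k.
1k + 2k = 147
3k = 147 → k = 147/3 = 49
A = 1×49 = 49, B = 2×49 = 98
= A = 49, B = 98

A = 49, B = 98


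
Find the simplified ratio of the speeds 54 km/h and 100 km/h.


Ratio = 54:100
GCD = 2
Simplified = 27:50
Time ratio (same distance) = 50:27
Speed ratio = 27:50

27:50


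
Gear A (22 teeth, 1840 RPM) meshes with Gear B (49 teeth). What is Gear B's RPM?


Gear ratio = 22:49 = 22:49
RPM_B = RPM_A × (teeth_A / teeth_B)
= 1840 × (22/49)
= 826.1 RPM

826.1 RPM


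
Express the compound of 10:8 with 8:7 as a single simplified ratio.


Compound ratio = (10×8) : (8×7)
= 80:56
GCD = 8
= 10:7

10:7


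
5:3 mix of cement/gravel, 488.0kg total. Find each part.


Total parts = 5 + 3 = 8
cement: 488.0 × 5/8 = 305.0kg
gravel: 488.0 × 3/8 = 183.0kg
= 305.0kg and 183.0kg

305.0kg and 183.0kg


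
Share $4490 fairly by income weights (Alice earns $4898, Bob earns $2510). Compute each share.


Total income = 4898 + 2510 = $7408
Alice: $4490 × 4898/7408 = $2968.69
Bob: $4490 × 2510/7408 = $1521.31
= Alice: $2968.69, Bob: $1521.31

Alice: $2968.69, Bob: $1521.31


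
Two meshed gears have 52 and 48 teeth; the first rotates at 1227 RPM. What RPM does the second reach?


Gear ratio = 52:48 = 13:12
RPM_B = RPM_A × (teeth_A / teeth_B)
= 1227 × (52/48)
= 1329.3 RPM

1329.3 RPM


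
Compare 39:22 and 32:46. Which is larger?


39/22 = 1.7727
32/46 = 0.6957
1.7727 > 0.6957, so 39:22 is greater
= 39:22

39:22


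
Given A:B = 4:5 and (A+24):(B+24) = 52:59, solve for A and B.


Let A = 4k, B = 5k.
(4k + 24) / (5k + 24) = 52/59
Cross-multiply: 59(4k + 24) = 52(5k + 24)
236k + 1416 = 260k + 1248
236k - 260k = 1248 - 1416
-24k = -168
k = -168/-24 = 7
A = 4×7 = 28, B = 5×7 = 35
= A = 28, B = 35

A = 28, B = 35


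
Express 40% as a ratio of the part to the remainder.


40% means 40 parts out of 100; remainder = 60
Part : remainder = 40:60
GCD = 20
= 2:3

2:3


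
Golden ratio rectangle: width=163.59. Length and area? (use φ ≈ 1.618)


φ = (1 + √5) / 2 ≈ 1.618
Length = width × φ = 163.59 × 1.618 = 264.68862
≈ 264.69
Area = width × length = 163.59 × 264.68862 = 43300.4113458 ≈ 43300.41
= Length: 264.69, Area: 43300.41

Length: 264.69, Area: 43300.41


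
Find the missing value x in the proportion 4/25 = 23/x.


Cross multiply: 4 × x = 25 × 23
4x = 575
x = 575 / 4
= 143.75

143.75


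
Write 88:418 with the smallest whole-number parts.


GCD(88, 418) = 22
88/22 : 418/22
= 4:19

4:19


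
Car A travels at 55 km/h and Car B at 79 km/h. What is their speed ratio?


Ratio = 55:79
GCD = 1
Simplified = 55:79
Time ratio (same distance) = 79:55
Speed ratio = 55:79

55:79


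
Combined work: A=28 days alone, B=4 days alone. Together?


Rate of A = 1/28 per day
Rate of B = 1/4 per day
Combined rate = 1/28 + 1/4 = 32/112 ≈ 0.2857 per day
Days = 1 / combined rate = 112/32
= 3.50 days

3.50 days


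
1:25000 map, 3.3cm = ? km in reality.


Real distance = map distance × scale
= 3.3cm × 25000
= 82500 cm = 825.0 m
= 0.825 km

0.825 km


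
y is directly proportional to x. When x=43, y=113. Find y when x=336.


Direct proportion: y/x = constant
k = 113/43 ≈ 2.6279
y₂ = k × 336 = 113 × 336 / 43 = 37968/43
≈ 882.98

882.98


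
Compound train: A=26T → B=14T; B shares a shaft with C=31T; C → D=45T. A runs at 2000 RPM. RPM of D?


Stage 1: RPM_B = RPM_A × t_A/t_B = 2000 × 26/14 = 52000/14 ≈ 3714.29
B and C share a shaft → RPM_C = RPM_B
Stage 2: RPM_D = RPM_C × t_C/t_D = RPM_A × (t_A×t_C)/(t_B×t_D)
Overall ratio = (26×31)/(14×45) = 806/630
RPM_D = 2000 × 806/630 = 1612000/630
≈ 2558.73 RPM

2558.73 RPM


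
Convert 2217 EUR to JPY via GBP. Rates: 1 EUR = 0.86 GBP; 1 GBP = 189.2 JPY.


Step 1: 2217 EUR × 0.86 = 1906.62 GBP
Step 2: 1906.62 GBP × 189.2 = 360732.50 JPY
Implied rate EUR→JPY = 0.86 × 189.2 = 162.7120
= 360732.50 JPY

360732.50 JPY


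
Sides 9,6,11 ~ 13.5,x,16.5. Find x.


Scale factor = 13.5/9 = 1.5
Missing side = 6 × 1.5
= 9.0

9.0


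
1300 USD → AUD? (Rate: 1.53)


Amount × rate = 1300 × 1.53
= 1989.00 AUD

1989.00 AUD


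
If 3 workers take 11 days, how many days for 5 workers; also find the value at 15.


Inverse proportion: x × y = constant
k = 3 × 11 = 33
At x=5: k/5 = 6.60
At x=15: k/15 = 2.20
= 6.60 and 2.20

6.60 and 2.20


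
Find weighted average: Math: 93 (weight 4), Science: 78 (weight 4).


Numerator = 93×4 + 78×4
= 372 + 312
= 684
Total weight = 8
Weighted avg = 684/8
= 85.50

85.50


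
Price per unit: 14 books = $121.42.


Unit rate = total / quantity
= 121.42 / 14
= $8.67 per unit

$8.67 per unit


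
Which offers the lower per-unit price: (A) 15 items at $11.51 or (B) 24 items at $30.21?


Deal A: $11.51/15 = $0.7673/unit
Deal B: $30.21/24 = $1.2588/unit
A is cheaper per unit
= Deal A

Deal A


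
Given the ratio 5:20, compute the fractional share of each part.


Total parts = 5 + 20 = 25
First part: 5/25 = 1/5
Second part: 20/25 = 4/5
= 1/5 and 4/5

1/5 and 4/5


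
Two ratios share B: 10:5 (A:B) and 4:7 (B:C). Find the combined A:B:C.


Match B: multiply A:B by 4 → 40:20
Multiply B:C by 5 → 20:35
Combined: 40:20:35
GCD = 5
= 8:4:7

8:4:7


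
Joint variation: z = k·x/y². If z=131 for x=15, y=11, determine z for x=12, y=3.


z = k·x/y²
Solve for k using the known point: k = z·y²/x = 131×121/15 = 15851/15 ≈ 1056.7333
Now evaluate at x=12, y=3:
z = k × 12 / 9 = (15851 × 12) / (15 × 9) = 190212/135
≈ 1408.9778

1408.9778


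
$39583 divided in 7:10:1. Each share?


Total parts = 7 + 10 + 1 = 18
Part 1: 39583 × 7/18 = 15393.39
Part 2: 39583 × 10/18 = 21990.56
Part 3: 39583 × 1/18 = 2199.06
= Part 1: $15393.39, Part 2: $21990.56, Part 3: $2199.06

Part 1: $15393.39, Part 2: $21990.56, Part 3: $2199.06


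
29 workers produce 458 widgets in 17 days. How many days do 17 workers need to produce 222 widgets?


Days ∝ work / workers, so d₂ = d₁ × (m₁/m₂) × (w₂/w₁)
Workers factor (inverse): 29/17 ≈ 1.7059
Work factor (direct): 222/458 ≈ 0.4847
d₂ = 17 × 29/17 × 222/458 = (17 × 29 × 222) / (17 × 458) = 109446/7786
≈ 14.06 days

14.06 days


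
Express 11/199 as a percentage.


Percentage = (part / whole) × 100
= (11 / 199) × 100
≈ 5.53%

5.53%


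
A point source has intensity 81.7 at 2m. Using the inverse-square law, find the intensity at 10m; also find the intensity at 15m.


I₁d₁² = I₂d₂²
I at 10m = 81.7 × (2/10)² = 81.7 × 4/100 = 326.8/100 = 3.2680
I at 15m = 81.7 × (2/15)² = 81.7 × 4/225 = 326.8/225 ≈ 1.4524
= 3.2680 and 1.4524

3.2680 and 1.4524


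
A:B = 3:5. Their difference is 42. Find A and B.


Let A = 3k, B = 5k.
5k - 3k = 42
2k = 42 → k = 42/2 = 21
A = 3×21 = 63, B = 5×21 = 105
= A = 63, B = 105

A = 63, B = 105


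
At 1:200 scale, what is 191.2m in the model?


Model size = real / scale
= 191.2 / 200
= 0.9560 m

0.9560 m


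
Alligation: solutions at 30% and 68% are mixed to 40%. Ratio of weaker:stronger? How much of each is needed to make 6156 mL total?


Let x parts of 30% mix with y parts of 68%.
30x + 68y = 40(x + y)
30x + 68y = 40x + 40y
x(30 - 40) = y(40 - 68)
x/y = (68 - 40)/(40 - 30) = 28/10
Simplify: 14:5
Total parts = 19; one part = 6156/19 = 324.00 mL
30% solution: 14×324.00 = 4536.00 mL
68% solution: 5×324.00 = 1620.00 mL
= ratio 14:5; 4536.00 mL and 1620.00 mL

ratio 14:5; 4536.00 mL and 1620.00 mL


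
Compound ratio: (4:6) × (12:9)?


Compound ratio = (4×12) : (6×9)
= 48:54
GCD = 6
= 8:9

8:9


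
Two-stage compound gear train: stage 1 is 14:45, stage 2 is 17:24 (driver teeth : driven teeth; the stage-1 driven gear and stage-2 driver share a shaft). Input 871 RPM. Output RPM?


Stage 1: RPM_B = RPM_A × t_A/t_B = 871 × 14/45 = 12194/45 ≈ 270.98
B and C share a shaft → RPM_C = RPM_B
Stage 2: RPM_D = RPM_C × t_C/t_D = RPM_A × (t_A×t_C)/(t_B×t_D)
Overall ratio = (14×17)/(45×24) = 238/1080
RPM_D = 871 × 238/1080 = 207298/1080
≈ 191.94 RPM

191.94 RPM


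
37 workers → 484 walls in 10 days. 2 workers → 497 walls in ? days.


Days ∝ work / workers, so d₂ = d₁ × (m₁/m₂) × (w₂/w₁)
Workers factor (inverse): 37/2 = 18.5000
Work factor (direct): 497/484 ≈ 1.0269
d₂ = 10 × 37/2 × 497/484 = (10 × 37 × 497) / (2 × 484) = 183890/968
≈ 189.97 days

189.97 days


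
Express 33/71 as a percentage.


Percentage = (part / whole) × 100
= (33 / 71) × 100
≈ 46.48%

46.48%


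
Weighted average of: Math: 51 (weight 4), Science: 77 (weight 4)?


Numerator = 51×4 + 77×4
= 204 + 308
= 512
Total weight = 8
Weighted avg = 512/8
= 64.00

64.00


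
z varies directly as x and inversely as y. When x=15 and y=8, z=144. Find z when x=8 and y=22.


z = k·x/y
Solve for k using the known point: k = z·y/x = 144×8/15 = 1152/15 = 76.8000
Now evaluate at x=8, y=22:
z = k × 8 / 22 = (1152 × 8) / (15 × 22) = 9216/330
≈ 27.9273

27.9273


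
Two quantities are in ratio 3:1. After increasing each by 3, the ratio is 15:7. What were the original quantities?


Let A = 3k, B = 1k.
(3k + 3) / (1k + 3) = 15/7
Cross-multiply: 7(3k + 3) = 15(1k + 3)
21k + 21 = 15k + 45
21k - 15k = 45 - 21
6k = 24
k = 24/6 = 4
A = 3×4 = 12, B = 1×4 = 4
= A = 12, B = 4

A = 12, B = 4


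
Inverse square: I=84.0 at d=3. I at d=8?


I₁d₁² = I₂d₂²
I₂ = I₁ × (d₁/d₂)²
= 84.0 × (3/8)²
= 84.0 × 9/64
= 756/64
= 11.8125

11.8125


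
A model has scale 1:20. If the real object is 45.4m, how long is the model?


Model size = real / scale
= 45.4 / 20
= 2.2700 m

2.2700 m


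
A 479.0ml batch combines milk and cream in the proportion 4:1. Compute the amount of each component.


Total parts = 4 + 1 = 5
milk: 479.0 × 4/5 = 383.2ml
cream: 479.0 × 1/5 = 95.8ml
= 383.2ml and 95.8ml

383.2ml and 95.8ml


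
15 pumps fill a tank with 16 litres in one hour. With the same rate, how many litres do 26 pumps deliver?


Direct proportion: y/x = constant
k = 16/15 ≈ 1.0667
y₂ = k × 26 = 16 × 26 / 15 = 416/15
≈ 27.73

27.73


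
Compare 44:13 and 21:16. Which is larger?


44/13 = 3.3846
21/16 = 1.3125
3.3846 > 1.3125, so 44:13 is greater
= 44:13

44:13


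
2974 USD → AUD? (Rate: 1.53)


Amount × rate = 2974 × 1.53
= 4550.22 AUD

4550.22 AUD


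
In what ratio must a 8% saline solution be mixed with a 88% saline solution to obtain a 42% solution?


Let x parts of 8% mix with y parts of 88%.
8x + 88y = 42(x + y)
8x + 88y = 42x + 42y
x(8 - 42) = y(42 - 88)
x/y = (88 - 42)/(42 - 8) = 46/34
Simplify: 23:17
= 23:17

23:17


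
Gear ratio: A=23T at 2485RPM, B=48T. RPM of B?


Gear ratio = 23:48 = 23:48
RPM_B = RPM_A × (teeth_A / teeth_B)
= 2485 × (23/48)
= 1190.7 RPM

1190.7 RPM


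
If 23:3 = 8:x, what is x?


Cross multiply: 23 × x = 3 × 8
23x = 24
x = 24 / 23
= 1.04

1.04


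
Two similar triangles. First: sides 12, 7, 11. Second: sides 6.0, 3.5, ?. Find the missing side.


Scale factor = 6.0/12 = 0.5
Missing side = 11 × 0.5
= 5.5

5.5


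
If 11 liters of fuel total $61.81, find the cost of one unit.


Unit rate = total / quantity
= 61.81 / 11
= $5.62 per unit

$5.62 per unit


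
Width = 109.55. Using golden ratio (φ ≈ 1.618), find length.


φ = (1 + √5) / 2 ≈ 1.618
Length = width × φ = 109.55 × 1.618 = 177.2519
≈ 177.25

177.25


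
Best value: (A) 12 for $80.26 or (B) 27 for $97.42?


Deal A: $80.26/12 = $6.6883/unit
Deal B: $97.42/27 = $3.6081/unit
B is cheaper per unit
= Deal B

Deal B


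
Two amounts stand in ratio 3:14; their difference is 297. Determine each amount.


Let A = 3k, B = 14k.
14k - 3k = 297
11k = 297 → k = 297/11 = 27
A = 3×27 = 81, B = 14×27 = 378
= A = 81, B = 378

A = 81, B = 378


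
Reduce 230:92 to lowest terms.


GCD(230, 92) = 46
230/46 : 92/46
= 5:2

5:2


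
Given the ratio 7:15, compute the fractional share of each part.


Total parts = 7 + 15 = 22
First part: 7/22 = 7/22
Second part: 15/22 = 15/22
= 7/22 and 15/22

7/22 and 15/22


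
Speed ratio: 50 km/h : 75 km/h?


Ratio = 50:75
GCD = 25
Simplified = 2:3
Time ratio (same distance) = 3:2
Speed ratio = 2:3

2:3


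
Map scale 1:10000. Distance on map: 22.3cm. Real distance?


Real distance = map distance × scale
= 22.3cm × 10000
= 223000 cm = 2230.0 m
= 2.230 km

2.230 km


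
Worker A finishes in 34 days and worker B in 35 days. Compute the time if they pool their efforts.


Rate of A = 1/34 per day
Rate of B = 1/35 per day
Combined rate = 1/34 + 1/35 = 69/1190 ≈ 0.0580 per day
Days = 1 / combined rate = 1190/69
≈ 17.25 days

17.25 days


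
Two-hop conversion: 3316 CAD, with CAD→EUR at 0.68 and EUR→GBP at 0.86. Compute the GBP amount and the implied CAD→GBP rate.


Step 1: 3316 CAD × 0.68 = 2254.88 EUR
Step 2: 2254.88 EUR × 0.86 = 1939.20 GBP
Implied rate CAD→GBP = 0.68 × 0.86 = 0.5848
= 1939.20 GBP; implied rate 0.5848 GBP/CAD

1939.20 GBP; implied rate 0.5848 GBP/CAD


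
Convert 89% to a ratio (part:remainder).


89% means 89 parts out of 100; remainder = 11
Part : remainder = 89:11
GCD = 1
= 89:11

89:11


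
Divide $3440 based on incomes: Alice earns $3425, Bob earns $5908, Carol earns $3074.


Total income = 3425 + 5908 + 3074 = $12407
Alice: $3440 × 3425/12407 = $949.63
Bob: $3440 × 5908/12407 = $1638.07
Carol: $3440 × 3074/12407 = $852.31
= Alice: $949.63, Bob: $1638.07, Carol: $852.31

Alice: $949.63, Bob: $1638.07, Carol: $852.31


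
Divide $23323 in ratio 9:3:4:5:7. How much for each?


Total parts = 9 + 3 + 4 + 5 + 7 = 28
Part 1: 23323 × 9/28 = 7496.68
Part 2: 23323 × 3/28 = 2498.89
Part 3: 23323 × 4/28 = 3331.86
Part 4: 23323 × 5/28 = 4164.82
Part 5: 23323 × 7/28 = 5830.75
= Part 1: $7496.68, Part 2: $2498.89, Part 3: $3331.86, Part 4: $4164.82, Part 5: $5830.75

Part 1: $7496.68, Part 2: $2498.89, Part 3: $3331.86, Part 4: $4164.82, Part 5: $5830.75


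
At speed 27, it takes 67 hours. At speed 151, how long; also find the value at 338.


Inverse proportion: x × y = constant
k = 27 × 67 = 1809
At x=151: k/151 = 11.98
At x=338: k/338 = 5.35
= 11.98 and 5.35

11.98 and 5.35


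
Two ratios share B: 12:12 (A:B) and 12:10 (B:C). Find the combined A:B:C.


Match B: multiply A:B by 12 → 144:144
Multiply B:C by 12 → 144:120
Combined: 144:144:120
GCD = 24
= 6:6:5

6:6:5


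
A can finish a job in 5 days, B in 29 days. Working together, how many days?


Rate of A = 1/5 per day
Rate of B = 1/29 per day
Combined rate = 1/5 + 1/29 = 34/145 ≈ 0.2345 per day
Days = 1 / combined rate = 145/34
≈ 4.26 days

4.26 days


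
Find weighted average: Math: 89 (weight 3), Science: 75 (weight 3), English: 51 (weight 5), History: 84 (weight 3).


Numerator = 89×3 + 75×3 + 51×5 + 84×3
= 267 + 225 + 255 + 252
= 999
Total weight = 14
Weighted avg = 999/14
= 71.36

71.36


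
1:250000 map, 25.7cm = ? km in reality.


Real distance = map distance × scale
= 25.7cm × 250000
= 6425000 cm = 64250.0 m
= 64.250 km

64.250 km


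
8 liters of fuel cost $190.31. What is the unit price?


Unit rate = total / quantity
= 190.31 / 8
= $23.79 per unit

$23.79 per unit


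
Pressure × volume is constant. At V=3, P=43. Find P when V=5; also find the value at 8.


Inverse proportion: x × y = constant
k = 3 × 43 = 129
At x=5: k/5 = 25.80
At x=8: k/8 = 16.13
= 25.80 and 16.13

25.80 and 16.13


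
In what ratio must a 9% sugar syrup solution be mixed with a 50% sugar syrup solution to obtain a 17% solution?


Let x parts of 9% mix with y parts of 50%.
9x + 50y = 17(x + y)
9x + 50y = 17x + 17y
x(9 - 17) = y(17 - 50)
x/y = (50 - 17)/(17 - 9) = 33/8
Simplify: 33:8
= 33:8

33:8


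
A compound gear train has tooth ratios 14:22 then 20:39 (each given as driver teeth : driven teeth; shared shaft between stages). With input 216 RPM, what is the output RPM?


Stage 1: RPM_B = RPM_A × t_A/t_B = 216 × 14/22 = 3024/22 ≈ 137.45
B and C share a shaft → RPM_C = RPM_B
Stage 2: RPM_D = RPM_C × t_C/t_D = RPM_A × (t_A×t_C)/(t_B×t_D)
Overall ratio = (14×20)/(22×39) = 280/858
RPM_D = 216 × 280/858 = 60480/858
≈ 70.49 RPM

70.49 RPM


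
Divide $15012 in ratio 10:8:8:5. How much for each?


Total parts = 10 + 8 + 8 + 5 = 31
Part 1: 15012 × 10/31 = 4842.58
Part 2: 15012 × 8/31 = 3874.06
Part 3: 15012 × 8/31 = 3874.06
Part 4: 15012 × 5/31 = 2421.29
= Part 1: $4842.58, Part 2: $3874.06, Part 3: $3874.06, Part 4: $2421.29

Part 1: $4842.58, Part 2: $3874.06, Part 3: $3874.06, Part 4: $2421.29


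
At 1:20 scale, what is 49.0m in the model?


Model size = real / scale
= 49.0 / 20
= 2.4500 m

2.4500 m


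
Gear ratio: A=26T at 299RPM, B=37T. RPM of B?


Gear ratio = 26:37 = 26:37
RPM_B = RPM_A × (teeth_A / teeth_B)
= 299 × (26/37)
= 210.1 RPM

210.1 RPM


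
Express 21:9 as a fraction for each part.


Total parts = 21 + 9 = 30
First part: 21/30 = 7/10
Second part: 9/30 = 3/10
= 7/10 and 3/10

7/10 and 3/10


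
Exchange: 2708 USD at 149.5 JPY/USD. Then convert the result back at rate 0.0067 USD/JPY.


Amount × rate = 2708 × 149.5 = 404846.00 JPY
Round-trip: 404846.00 × 0.0067 = 2712.47 USD
= 404846.00 JPY, then 2712.47 USD

404846.00 JPY, then 2712.47 USD


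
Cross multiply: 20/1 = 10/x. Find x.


Cross multiply: 20 × x = 1 × 10
20x = 10
x = 10 / 20
= 0.50

0.50


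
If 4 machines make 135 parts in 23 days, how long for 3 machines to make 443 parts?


Days ∝ work / workers, so d₂ = d₁ × (m₁/m₂) × (w₂/w₁)
Workers factor (inverse): 4/3 ≈ 1.3333
Work factor (direct): 443/135 ≈ 3.2815
d₂ = 23 × 4/3 × 443/135 = (23 × 4 × 443) / (3 × 135) = 40756/405
≈ 100.63 days

100.63 days


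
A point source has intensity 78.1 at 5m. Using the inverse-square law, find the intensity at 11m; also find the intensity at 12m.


I₁d₁² = I₂d₂²
I at 11m = 78.1 × (5/11)² = 78.1 × 25/121 = 1952.5/121 ≈ 16.1364
I at 12m = 78.1 × (5/12)² = 78.1 × 25/144 = 1952.5/144 ≈ 13.5590
= 16.1364 and 13.5590

16.1364 and 13.5590


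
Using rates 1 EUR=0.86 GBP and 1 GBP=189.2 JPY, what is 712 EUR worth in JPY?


Step 1: 712 EUR × 0.86 = 612.32 GBP
Step 2: 612.32 GBP × 189.2 = 115850.94 JPY
Implied rate EUR→JPY = 0.86 × 189.2 = 162.7120
= 115850.94 JPY

115850.94 JPY


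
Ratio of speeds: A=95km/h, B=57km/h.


Ratio = 95:57
GCD = 19
Simplified = 5:3
Time ratio (same distance) = 3:5
Speed ratio = 5:3

5:3


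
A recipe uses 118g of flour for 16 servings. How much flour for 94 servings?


Direct proportion: y/x = constant
k = 118/16 = 7.3750
y₂ = k × 94 = 118 × 94 / 16 = 11092/16
= 693.25

693.25


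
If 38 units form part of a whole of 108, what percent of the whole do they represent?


Percentage = (part / whole) × 100
= (38 / 108) × 100
≈ 35.19%

35.19%


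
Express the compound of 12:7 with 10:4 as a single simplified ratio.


Compound ratio = (12×10) : (7×4)
= 120:28
GCD = 4
= 30:7

30:7


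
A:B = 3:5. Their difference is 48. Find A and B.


Let A = 3k, B = 5k.
5k - 3k = 48
2k = 48 → k = 48/2 = 24
A = 3×24 = 72, B = 5×24 = 120
= A = 72, B = 120

A = 72, B = 120


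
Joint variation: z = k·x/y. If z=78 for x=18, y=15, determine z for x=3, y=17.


z = k·x/y
Solve for k using the known point: k = z·y/x = 78×15/18 = 1170/18 = 65.0000
Now evaluate at x=3, y=17:
z = k × 3 / 17 = (1170 × 3) / (18 × 17) = 3510/306
≈ 11.4706

11.4706


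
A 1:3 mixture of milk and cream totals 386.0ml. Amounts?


Total parts = 1 + 3 = 4
milk: 386.0 × 1/4 = 96.5ml
cream: 386.0 × 3/4 = 289.5ml
= 96.5ml and 289.5ml

96.5ml and 289.5ml


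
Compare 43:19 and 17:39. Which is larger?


43/19 = 2.2632
17/39 = 0.4359
2.2632 > 0.4359, so 43:19 is greater
= 43:19

43:19


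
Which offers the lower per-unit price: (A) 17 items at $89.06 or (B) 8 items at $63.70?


Deal A: $89.06/17 = $5.2388/unit
Deal B: $63.70/8 = $7.9625/unit
A is cheaper per unit
= Deal A

Deal A


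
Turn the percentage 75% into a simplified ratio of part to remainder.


75% means 75 parts out of 100; remainder = 25
Part : remainder = 75:25
GCD = 25
= 3:1

3:1


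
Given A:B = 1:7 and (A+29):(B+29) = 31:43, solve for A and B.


Let A = 1k, B = 7k.
(1k + 29) / (7k + 29) = 31/43
Cross-multiply: 43(1k + 29) = 31(7k + 29)
43k + 1247 = 217k + 899
43k - 217k = 899 - 1247
-174k = -348
k = -348/-174 = 2
A = 1×2 = 2, B = 7×2 = 14
= A = 2, B = 14

A = 2, B = 14


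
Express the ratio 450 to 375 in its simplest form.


GCD(450, 375) = 75
450/75 : 375/75
= 6:5

6:5


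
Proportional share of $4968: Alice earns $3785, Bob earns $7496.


Total income = 3785 + 7496 = $11281
Alice: $4968 × 3785/11281 = $1666.86
Bob: $4968 × 7496/11281 = $3301.14
= Alice: $1666.86, Bob: $3301.14

Alice: $1666.86, Bob: $3301.14


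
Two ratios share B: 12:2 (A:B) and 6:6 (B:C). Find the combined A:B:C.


Match B: multiply A:B by 6 → 72:12
Multiply B:C by 2 → 12:12
Combined: 72:12:12
GCD = 12
= 6:1:1

6:1:1


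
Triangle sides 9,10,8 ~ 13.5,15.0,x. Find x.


Scale factor = 13.5/9 = 1.5
Missing side = 8 × 1.5
= 12.0

12.0


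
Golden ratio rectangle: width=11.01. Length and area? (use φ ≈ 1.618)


φ = (1 + √5) / 2 ≈ 1.618
Length = width × φ = 11.01 × 1.618 = 17.81418
≈ 17.81
Area = width × length = 11.01 × 17.81418 = 196.1341218 ≈ 196.13
= Length: 17.81, Area: 196.13

Length: 17.81, Area: 196.13


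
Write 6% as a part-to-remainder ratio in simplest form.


6% means 6 parts out of 100; remainder = 94
Part : remainder = 6:94
GCD = 2
= 3:47

3:47
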